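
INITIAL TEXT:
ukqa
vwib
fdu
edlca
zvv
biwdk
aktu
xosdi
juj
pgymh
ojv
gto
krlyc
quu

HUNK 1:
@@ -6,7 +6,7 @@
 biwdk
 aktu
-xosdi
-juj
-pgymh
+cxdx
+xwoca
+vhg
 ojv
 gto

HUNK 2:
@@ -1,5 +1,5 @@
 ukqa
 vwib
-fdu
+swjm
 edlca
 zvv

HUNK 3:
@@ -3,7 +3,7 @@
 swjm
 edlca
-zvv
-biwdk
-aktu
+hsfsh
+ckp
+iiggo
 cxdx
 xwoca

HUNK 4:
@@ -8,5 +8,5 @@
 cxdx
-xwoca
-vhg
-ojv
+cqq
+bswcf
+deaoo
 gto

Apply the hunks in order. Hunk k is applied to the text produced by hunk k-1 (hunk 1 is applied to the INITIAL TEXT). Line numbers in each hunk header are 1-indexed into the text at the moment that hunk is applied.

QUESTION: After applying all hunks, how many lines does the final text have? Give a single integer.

Hunk 1: at line 6 remove [xosdi,juj,pgymh] add [cxdx,xwoca,vhg] -> 14 lines: ukqa vwib fdu edlca zvv biwdk aktu cxdx xwoca vhg ojv gto krlyc quu
Hunk 2: at line 1 remove [fdu] add [swjm] -> 14 lines: ukqa vwib swjm edlca zvv biwdk aktu cxdx xwoca vhg ojv gto krlyc quu
Hunk 3: at line 3 remove [zvv,biwdk,aktu] add [hsfsh,ckp,iiggo] -> 14 lines: ukqa vwib swjm edlca hsfsh ckp iiggo cxdx xwoca vhg ojv gto krlyc quu
Hunk 4: at line 8 remove [xwoca,vhg,ojv] add [cqq,bswcf,deaoo] -> 14 lines: ukqa vwib swjm edlca hsfsh ckp iiggo cxdx cqq bswcf deaoo gto krlyc quu
Final line count: 14

Answer: 14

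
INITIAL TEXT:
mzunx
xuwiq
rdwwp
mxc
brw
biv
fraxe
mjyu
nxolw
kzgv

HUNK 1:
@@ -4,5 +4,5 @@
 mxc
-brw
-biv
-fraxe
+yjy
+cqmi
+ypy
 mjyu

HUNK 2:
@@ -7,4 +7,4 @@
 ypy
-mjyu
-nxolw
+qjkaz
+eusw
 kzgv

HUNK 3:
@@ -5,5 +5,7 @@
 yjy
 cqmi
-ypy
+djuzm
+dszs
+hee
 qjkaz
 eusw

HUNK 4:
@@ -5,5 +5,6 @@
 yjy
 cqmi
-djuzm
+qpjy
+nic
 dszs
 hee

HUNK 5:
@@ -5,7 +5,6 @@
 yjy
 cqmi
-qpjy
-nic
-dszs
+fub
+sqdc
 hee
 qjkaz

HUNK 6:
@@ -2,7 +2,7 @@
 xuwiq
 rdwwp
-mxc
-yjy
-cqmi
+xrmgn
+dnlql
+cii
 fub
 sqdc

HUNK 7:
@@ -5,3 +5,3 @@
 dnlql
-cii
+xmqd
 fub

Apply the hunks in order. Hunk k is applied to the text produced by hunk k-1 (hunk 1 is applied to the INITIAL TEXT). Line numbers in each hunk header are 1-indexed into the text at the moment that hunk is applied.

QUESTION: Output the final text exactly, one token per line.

Hunk 1: at line 4 remove [brw,biv,fraxe] add [yjy,cqmi,ypy] -> 10 lines: mzunx xuwiq rdwwp mxc yjy cqmi ypy mjyu nxolw kzgv
Hunk 2: at line 7 remove [mjyu,nxolw] add [qjkaz,eusw] -> 10 lines: mzunx xuwiq rdwwp mxc yjy cqmi ypy qjkaz eusw kzgv
Hunk 3: at line 5 remove [ypy] add [djuzm,dszs,hee] -> 12 lines: mzunx xuwiq rdwwp mxc yjy cqmi djuzm dszs hee qjkaz eusw kzgv
Hunk 4: at line 5 remove [djuzm] add [qpjy,nic] -> 13 lines: mzunx xuwiq rdwwp mxc yjy cqmi qpjy nic dszs hee qjkaz eusw kzgv
Hunk 5: at line 5 remove [qpjy,nic,dszs] add [fub,sqdc] -> 12 lines: mzunx xuwiq rdwwp mxc yjy cqmi fub sqdc hee qjkaz eusw kzgv
Hunk 6: at line 2 remove [mxc,yjy,cqmi] add [xrmgn,dnlql,cii] -> 12 lines: mzunx xuwiq rdwwp xrmgn dnlql cii fub sqdc hee qjkaz eusw kzgv
Hunk 7: at line 5 remove [cii] add [xmqd] -> 12 lines: mzunx xuwiq rdwwp xrmgn dnlql xmqd fub sqdc hee qjkaz eusw kzgv

Answer: mzunx
xuwiq
rdwwp
xrmgn
dnlql
xmqd
fub
sqdc
hee
qjkaz
eusw
kzgv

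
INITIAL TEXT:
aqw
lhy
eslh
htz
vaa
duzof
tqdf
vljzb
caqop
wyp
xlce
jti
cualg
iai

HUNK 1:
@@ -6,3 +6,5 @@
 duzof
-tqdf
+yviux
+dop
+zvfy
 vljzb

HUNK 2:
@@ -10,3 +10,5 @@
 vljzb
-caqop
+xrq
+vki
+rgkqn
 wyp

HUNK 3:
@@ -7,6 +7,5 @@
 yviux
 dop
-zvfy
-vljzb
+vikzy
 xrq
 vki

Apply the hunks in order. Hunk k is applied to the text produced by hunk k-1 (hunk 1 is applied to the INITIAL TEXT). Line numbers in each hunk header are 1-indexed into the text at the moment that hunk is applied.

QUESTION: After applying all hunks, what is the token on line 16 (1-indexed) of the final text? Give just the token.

Answer: cualg

Derivation:
Hunk 1: at line 6 remove [tqdf] add [yviux,dop,zvfy] -> 16 lines: aqw lhy eslh htz vaa duzof yviux dop zvfy vljzb caqop wyp xlce jti cualg iai
Hunk 2: at line 10 remove [caqop] add [xrq,vki,rgkqn] -> 18 lines: aqw lhy eslh htz vaa duzof yviux dop zvfy vljzb xrq vki rgkqn wyp xlce jti cualg iai
Hunk 3: at line 7 remove [zvfy,vljzb] add [vikzy] -> 17 lines: aqw lhy eslh htz vaa duzof yviux dop vikzy xrq vki rgkqn wyp xlce jti cualg iai
Final line 16: cualg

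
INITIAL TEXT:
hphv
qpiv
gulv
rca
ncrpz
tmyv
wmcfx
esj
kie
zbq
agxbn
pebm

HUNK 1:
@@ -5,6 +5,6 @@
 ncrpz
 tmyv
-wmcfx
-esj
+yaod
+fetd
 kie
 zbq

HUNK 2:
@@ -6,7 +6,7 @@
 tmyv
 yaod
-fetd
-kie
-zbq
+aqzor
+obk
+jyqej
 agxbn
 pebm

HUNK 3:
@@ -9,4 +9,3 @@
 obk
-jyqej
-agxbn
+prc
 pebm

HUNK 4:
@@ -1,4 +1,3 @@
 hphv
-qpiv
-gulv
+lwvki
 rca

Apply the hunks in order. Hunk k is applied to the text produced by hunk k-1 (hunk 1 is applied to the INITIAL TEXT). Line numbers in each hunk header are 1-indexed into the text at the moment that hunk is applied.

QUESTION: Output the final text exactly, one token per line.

Answer: hphv
lwvki
rca
ncrpz
tmyv
yaod
aqzor
obk
prc
pebm

Derivation:
Hunk 1: at line 5 remove [wmcfx,esj] add [yaod,fetd] -> 12 lines: hphv qpiv gulv rca ncrpz tmyv yaod fetd kie zbq agxbn pebm
Hunk 2: at line 6 remove [fetd,kie,zbq] add [aqzor,obk,jyqej] -> 12 lines: hphv qpiv gulv rca ncrpz tmyv yaod aqzor obk jyqej agxbn pebm
Hunk 3: at line 9 remove [jyqej,agxbn] add [prc] -> 11 lines: hphv qpiv gulv rca ncrpz tmyv yaod aqzor obk prc pebm
Hunk 4: at line 1 remove [qpiv,gulv] add [lwvki] -> 10 lines: hphv lwvki rca ncrpz tmyv yaod aqzor obk prc pebm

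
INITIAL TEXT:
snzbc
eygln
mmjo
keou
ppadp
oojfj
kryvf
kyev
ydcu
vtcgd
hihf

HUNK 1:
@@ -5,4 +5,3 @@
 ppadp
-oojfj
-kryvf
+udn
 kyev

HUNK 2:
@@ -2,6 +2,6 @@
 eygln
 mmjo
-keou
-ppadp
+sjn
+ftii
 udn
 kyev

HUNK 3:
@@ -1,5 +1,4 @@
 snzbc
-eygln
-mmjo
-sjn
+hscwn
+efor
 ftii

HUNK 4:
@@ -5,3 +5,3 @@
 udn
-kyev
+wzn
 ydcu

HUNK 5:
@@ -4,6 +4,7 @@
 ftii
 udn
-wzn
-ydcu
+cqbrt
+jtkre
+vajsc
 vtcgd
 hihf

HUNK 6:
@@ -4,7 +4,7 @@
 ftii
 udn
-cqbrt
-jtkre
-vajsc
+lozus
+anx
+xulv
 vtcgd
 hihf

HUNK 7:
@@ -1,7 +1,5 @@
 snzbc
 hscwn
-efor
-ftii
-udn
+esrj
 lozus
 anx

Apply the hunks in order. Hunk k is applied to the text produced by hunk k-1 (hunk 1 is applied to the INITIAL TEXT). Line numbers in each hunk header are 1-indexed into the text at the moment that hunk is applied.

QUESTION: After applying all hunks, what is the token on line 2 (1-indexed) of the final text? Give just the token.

Answer: hscwn

Derivation:
Hunk 1: at line 5 remove [oojfj,kryvf] add [udn] -> 10 lines: snzbc eygln mmjo keou ppadp udn kyev ydcu vtcgd hihf
Hunk 2: at line 2 remove [keou,ppadp] add [sjn,ftii] -> 10 lines: snzbc eygln mmjo sjn ftii udn kyev ydcu vtcgd hihf
Hunk 3: at line 1 remove [eygln,mmjo,sjn] add [hscwn,efor] -> 9 lines: snzbc hscwn efor ftii udn kyev ydcu vtcgd hihf
Hunk 4: at line 5 remove [kyev] add [wzn] -> 9 lines: snzbc hscwn efor ftii udn wzn ydcu vtcgd hihf
Hunk 5: at line 4 remove [wzn,ydcu] add [cqbrt,jtkre,vajsc] -> 10 lines: snzbc hscwn efor ftii udn cqbrt jtkre vajsc vtcgd hihf
Hunk 6: at line 4 remove [cqbrt,jtkre,vajsc] add [lozus,anx,xulv] -> 10 lines: snzbc hscwn efor ftii udn lozus anx xulv vtcgd hihf
Hunk 7: at line 1 remove [efor,ftii,udn] add [esrj] -> 8 lines: snzbc hscwn esrj lozus anx xulv vtcgd hihf
Final line 2: hscwn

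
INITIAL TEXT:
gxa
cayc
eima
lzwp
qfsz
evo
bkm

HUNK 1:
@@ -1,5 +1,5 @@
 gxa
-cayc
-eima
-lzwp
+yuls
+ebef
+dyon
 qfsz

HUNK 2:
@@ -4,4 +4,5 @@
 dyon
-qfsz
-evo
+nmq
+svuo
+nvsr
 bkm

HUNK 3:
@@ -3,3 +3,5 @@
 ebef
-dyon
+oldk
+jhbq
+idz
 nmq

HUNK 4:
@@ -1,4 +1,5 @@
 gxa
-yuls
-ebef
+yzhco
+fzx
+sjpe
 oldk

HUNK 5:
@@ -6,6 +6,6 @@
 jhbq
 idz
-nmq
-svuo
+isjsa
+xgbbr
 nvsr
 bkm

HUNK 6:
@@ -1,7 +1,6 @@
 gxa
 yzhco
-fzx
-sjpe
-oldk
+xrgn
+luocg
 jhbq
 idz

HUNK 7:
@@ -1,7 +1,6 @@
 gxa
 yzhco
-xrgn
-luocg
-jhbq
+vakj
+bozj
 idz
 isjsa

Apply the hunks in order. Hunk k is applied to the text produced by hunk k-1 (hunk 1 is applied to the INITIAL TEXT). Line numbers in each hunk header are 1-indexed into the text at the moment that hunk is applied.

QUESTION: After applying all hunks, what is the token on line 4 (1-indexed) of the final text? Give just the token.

Hunk 1: at line 1 remove [cayc,eima,lzwp] add [yuls,ebef,dyon] -> 7 lines: gxa yuls ebef dyon qfsz evo bkm
Hunk 2: at line 4 remove [qfsz,evo] add [nmq,svuo,nvsr] -> 8 lines: gxa yuls ebef dyon nmq svuo nvsr bkm
Hunk 3: at line 3 remove [dyon] add [oldk,jhbq,idz] -> 10 lines: gxa yuls ebef oldk jhbq idz nmq svuo nvsr bkm
Hunk 4: at line 1 remove [yuls,ebef] add [yzhco,fzx,sjpe] -> 11 lines: gxa yzhco fzx sjpe oldk jhbq idz nmq svuo nvsr bkm
Hunk 5: at line 6 remove [nmq,svuo] add [isjsa,xgbbr] -> 11 lines: gxa yzhco fzx sjpe oldk jhbq idz isjsa xgbbr nvsr bkm
Hunk 6: at line 1 remove [fzx,sjpe,oldk] add [xrgn,luocg] -> 10 lines: gxa yzhco xrgn luocg jhbq idz isjsa xgbbr nvsr bkm
Hunk 7: at line 1 remove [xrgn,luocg,jhbq] add [vakj,bozj] -> 9 lines: gxa yzhco vakj bozj idz isjsa xgbbr nvsr bkm
Final line 4: bozj

Answer: bozj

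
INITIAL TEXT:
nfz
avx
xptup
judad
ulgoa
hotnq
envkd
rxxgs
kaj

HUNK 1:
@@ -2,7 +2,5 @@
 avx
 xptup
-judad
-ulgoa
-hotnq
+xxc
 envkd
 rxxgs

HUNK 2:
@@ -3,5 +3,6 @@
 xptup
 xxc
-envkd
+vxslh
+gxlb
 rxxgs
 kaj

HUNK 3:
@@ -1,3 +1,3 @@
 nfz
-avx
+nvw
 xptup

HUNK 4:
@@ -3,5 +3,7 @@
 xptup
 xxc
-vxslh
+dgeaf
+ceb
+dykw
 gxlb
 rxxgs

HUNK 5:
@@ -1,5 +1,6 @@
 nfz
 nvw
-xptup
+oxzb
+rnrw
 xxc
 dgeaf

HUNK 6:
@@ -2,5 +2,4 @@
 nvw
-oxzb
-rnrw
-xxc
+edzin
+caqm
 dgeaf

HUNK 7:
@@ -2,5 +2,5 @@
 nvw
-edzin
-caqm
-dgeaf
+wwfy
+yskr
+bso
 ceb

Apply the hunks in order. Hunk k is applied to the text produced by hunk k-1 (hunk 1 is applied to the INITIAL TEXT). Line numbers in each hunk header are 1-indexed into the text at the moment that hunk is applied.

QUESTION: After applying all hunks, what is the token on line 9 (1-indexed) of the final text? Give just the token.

Hunk 1: at line 2 remove [judad,ulgoa,hotnq] add [xxc] -> 7 lines: nfz avx xptup xxc envkd rxxgs kaj
Hunk 2: at line 3 remove [envkd] add [vxslh,gxlb] -> 8 lines: nfz avx xptup xxc vxslh gxlb rxxgs kaj
Hunk 3: at line 1 remove [avx] add [nvw] -> 8 lines: nfz nvw xptup xxc vxslh gxlb rxxgs kaj
Hunk 4: at line 3 remove [vxslh] add [dgeaf,ceb,dykw] -> 10 lines: nfz nvw xptup xxc dgeaf ceb dykw gxlb rxxgs kaj
Hunk 5: at line 1 remove [xptup] add [oxzb,rnrw] -> 11 lines: nfz nvw oxzb rnrw xxc dgeaf ceb dykw gxlb rxxgs kaj
Hunk 6: at line 2 remove [oxzb,rnrw,xxc] add [edzin,caqm] -> 10 lines: nfz nvw edzin caqm dgeaf ceb dykw gxlb rxxgs kaj
Hunk 7: at line 2 remove [edzin,caqm,dgeaf] add [wwfy,yskr,bso] -> 10 lines: nfz nvw wwfy yskr bso ceb dykw gxlb rxxgs kaj
Final line 9: rxxgs

Answer: rxxgs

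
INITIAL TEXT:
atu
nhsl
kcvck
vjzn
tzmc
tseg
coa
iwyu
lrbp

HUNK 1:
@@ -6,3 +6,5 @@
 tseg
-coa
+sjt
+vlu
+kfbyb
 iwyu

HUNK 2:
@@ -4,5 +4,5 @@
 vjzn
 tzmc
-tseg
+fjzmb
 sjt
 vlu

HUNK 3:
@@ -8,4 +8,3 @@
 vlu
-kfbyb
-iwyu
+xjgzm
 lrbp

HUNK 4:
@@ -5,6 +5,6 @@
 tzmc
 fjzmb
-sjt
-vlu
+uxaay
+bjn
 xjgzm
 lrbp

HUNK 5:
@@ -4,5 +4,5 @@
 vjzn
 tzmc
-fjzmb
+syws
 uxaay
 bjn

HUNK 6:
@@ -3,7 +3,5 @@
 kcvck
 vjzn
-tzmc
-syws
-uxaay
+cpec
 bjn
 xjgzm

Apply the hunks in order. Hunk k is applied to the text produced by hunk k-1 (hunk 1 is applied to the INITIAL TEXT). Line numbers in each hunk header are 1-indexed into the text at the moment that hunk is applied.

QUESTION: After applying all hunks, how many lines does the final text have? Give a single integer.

Hunk 1: at line 6 remove [coa] add [sjt,vlu,kfbyb] -> 11 lines: atu nhsl kcvck vjzn tzmc tseg sjt vlu kfbyb iwyu lrbp
Hunk 2: at line 4 remove [tseg] add [fjzmb] -> 11 lines: atu nhsl kcvck vjzn tzmc fjzmb sjt vlu kfbyb iwyu lrbp
Hunk 3: at line 8 remove [kfbyb,iwyu] add [xjgzm] -> 10 lines: atu nhsl kcvck vjzn tzmc fjzmb sjt vlu xjgzm lrbp
Hunk 4: at line 5 remove [sjt,vlu] add [uxaay,bjn] -> 10 lines: atu nhsl kcvck vjzn tzmc fjzmb uxaay bjn xjgzm lrbp
Hunk 5: at line 4 remove [fjzmb] add [syws] -> 10 lines: atu nhsl kcvck vjzn tzmc syws uxaay bjn xjgzm lrbp
Hunk 6: at line 3 remove [tzmc,syws,uxaay] add [cpec] -> 8 lines: atu nhsl kcvck vjzn cpec bjn xjgzm lrbp
Final line count: 8

Answer: 8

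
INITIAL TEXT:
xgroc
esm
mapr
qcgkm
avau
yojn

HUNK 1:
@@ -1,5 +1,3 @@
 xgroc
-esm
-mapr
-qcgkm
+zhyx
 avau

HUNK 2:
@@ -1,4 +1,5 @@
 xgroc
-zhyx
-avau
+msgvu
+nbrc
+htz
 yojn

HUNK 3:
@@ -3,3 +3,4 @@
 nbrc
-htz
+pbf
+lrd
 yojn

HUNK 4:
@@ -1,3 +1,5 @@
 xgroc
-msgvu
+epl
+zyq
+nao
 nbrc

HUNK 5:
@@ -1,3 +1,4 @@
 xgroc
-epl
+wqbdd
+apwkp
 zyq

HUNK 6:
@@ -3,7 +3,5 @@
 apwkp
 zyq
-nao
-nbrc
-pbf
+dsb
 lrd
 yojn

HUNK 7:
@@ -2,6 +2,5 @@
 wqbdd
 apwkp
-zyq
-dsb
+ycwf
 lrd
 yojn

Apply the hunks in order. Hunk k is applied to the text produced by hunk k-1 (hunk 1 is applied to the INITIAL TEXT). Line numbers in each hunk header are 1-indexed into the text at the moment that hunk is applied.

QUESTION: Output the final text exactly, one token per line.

Hunk 1: at line 1 remove [esm,mapr,qcgkm] add [zhyx] -> 4 lines: xgroc zhyx avau yojn
Hunk 2: at line 1 remove [zhyx,avau] add [msgvu,nbrc,htz] -> 5 lines: xgroc msgvu nbrc htz yojn
Hunk 3: at line 3 remove [htz] add [pbf,lrd] -> 6 lines: xgroc msgvu nbrc pbf lrd yojn
Hunk 4: at line 1 remove [msgvu] add [epl,zyq,nao] -> 8 lines: xgroc epl zyq nao nbrc pbf lrd yojn
Hunk 5: at line 1 remove [epl] add [wqbdd,apwkp] -> 9 lines: xgroc wqbdd apwkp zyq nao nbrc pbf lrd yojn
Hunk 6: at line 3 remove [nao,nbrc,pbf] add [dsb] -> 7 lines: xgroc wqbdd apwkp zyq dsb lrd yojn
Hunk 7: at line 2 remove [zyq,dsb] add [ycwf] -> 6 lines: xgroc wqbdd apwkp ycwf lrd yojn

Answer: xgroc
wqbdd
apwkp
ycwf
lrd
yojn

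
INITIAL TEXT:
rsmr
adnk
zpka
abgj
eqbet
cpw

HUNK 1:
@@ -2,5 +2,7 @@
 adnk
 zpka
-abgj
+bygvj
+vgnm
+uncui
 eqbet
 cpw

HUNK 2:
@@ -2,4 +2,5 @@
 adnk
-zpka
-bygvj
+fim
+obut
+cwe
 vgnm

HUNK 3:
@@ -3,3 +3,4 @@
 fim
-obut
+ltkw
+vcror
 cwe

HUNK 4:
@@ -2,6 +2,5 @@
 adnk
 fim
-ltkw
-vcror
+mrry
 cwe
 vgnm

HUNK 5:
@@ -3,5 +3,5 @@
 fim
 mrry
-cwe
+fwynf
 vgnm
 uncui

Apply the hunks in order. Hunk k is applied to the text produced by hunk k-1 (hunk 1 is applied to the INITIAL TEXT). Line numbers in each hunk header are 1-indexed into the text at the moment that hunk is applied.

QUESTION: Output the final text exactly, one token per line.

Answer: rsmr
adnk
fim
mrry
fwynf
vgnm
uncui
eqbet
cpw

Derivation:
Hunk 1: at line 2 remove [abgj] add [bygvj,vgnm,uncui] -> 8 lines: rsmr adnk zpka bygvj vgnm uncui eqbet cpw
Hunk 2: at line 2 remove [zpka,bygvj] add [fim,obut,cwe] -> 9 lines: rsmr adnk fim obut cwe vgnm uncui eqbet cpw
Hunk 3: at line 3 remove [obut] add [ltkw,vcror] -> 10 lines: rsmr adnk fim ltkw vcror cwe vgnm uncui eqbet cpw
Hunk 4: at line 2 remove [ltkw,vcror] add [mrry] -> 9 lines: rsmr adnk fim mrry cwe vgnm uncui eqbet cpw
Hunk 5: at line 3 remove [cwe] add [fwynf] -> 9 lines: rsmr adnk fim mrry fwynf vgnm uncui eqbet cpw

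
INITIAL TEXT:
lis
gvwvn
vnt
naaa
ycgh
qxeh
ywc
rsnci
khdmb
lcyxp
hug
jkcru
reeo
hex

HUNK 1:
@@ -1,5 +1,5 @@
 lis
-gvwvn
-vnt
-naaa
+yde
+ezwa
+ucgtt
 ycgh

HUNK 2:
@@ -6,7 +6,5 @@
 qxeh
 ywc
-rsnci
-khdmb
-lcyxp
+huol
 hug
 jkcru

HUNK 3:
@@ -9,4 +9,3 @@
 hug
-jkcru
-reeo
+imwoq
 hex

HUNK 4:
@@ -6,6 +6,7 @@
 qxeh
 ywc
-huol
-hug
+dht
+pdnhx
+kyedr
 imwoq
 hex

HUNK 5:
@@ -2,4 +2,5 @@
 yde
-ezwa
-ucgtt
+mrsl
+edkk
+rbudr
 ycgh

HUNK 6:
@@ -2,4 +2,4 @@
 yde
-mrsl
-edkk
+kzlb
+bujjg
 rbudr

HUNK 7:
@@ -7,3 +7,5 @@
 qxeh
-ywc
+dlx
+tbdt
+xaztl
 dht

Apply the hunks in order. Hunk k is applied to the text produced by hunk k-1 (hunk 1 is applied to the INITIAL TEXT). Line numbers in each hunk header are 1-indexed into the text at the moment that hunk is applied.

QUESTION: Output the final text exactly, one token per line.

Answer: lis
yde
kzlb
bujjg
rbudr
ycgh
qxeh
dlx
tbdt
xaztl
dht
pdnhx
kyedr
imwoq
hex

Derivation:
Hunk 1: at line 1 remove [gvwvn,vnt,naaa] add [yde,ezwa,ucgtt] -> 14 lines: lis yde ezwa ucgtt ycgh qxeh ywc rsnci khdmb lcyxp hug jkcru reeo hex
Hunk 2: at line 6 remove [rsnci,khdmb,lcyxp] add [huol] -> 12 lines: lis yde ezwa ucgtt ycgh qxeh ywc huol hug jkcru reeo hex
Hunk 3: at line 9 remove [jkcru,reeo] add [imwoq] -> 11 lines: lis yde ezwa ucgtt ycgh qxeh ywc huol hug imwoq hex
Hunk 4: at line 6 remove [huol,hug] add [dht,pdnhx,kyedr] -> 12 lines: lis yde ezwa ucgtt ycgh qxeh ywc dht pdnhx kyedr imwoq hex
Hunk 5: at line 2 remove [ezwa,ucgtt] add [mrsl,edkk,rbudr] -> 13 lines: lis yde mrsl edkk rbudr ycgh qxeh ywc dht pdnhx kyedr imwoq hex
Hunk 6: at line 2 remove [mrsl,edkk] add [kzlb,bujjg] -> 13 lines: lis yde kzlb bujjg rbudr ycgh qxeh ywc dht pdnhx kyedr imwoq hex
Hunk 7: at line 7 remove [ywc] add [dlx,tbdt,xaztl] -> 15 lines: lis yde kzlb bujjg rbudr ycgh qxeh dlx tbdt xaztl dht pdnhx kyedr imwoq hex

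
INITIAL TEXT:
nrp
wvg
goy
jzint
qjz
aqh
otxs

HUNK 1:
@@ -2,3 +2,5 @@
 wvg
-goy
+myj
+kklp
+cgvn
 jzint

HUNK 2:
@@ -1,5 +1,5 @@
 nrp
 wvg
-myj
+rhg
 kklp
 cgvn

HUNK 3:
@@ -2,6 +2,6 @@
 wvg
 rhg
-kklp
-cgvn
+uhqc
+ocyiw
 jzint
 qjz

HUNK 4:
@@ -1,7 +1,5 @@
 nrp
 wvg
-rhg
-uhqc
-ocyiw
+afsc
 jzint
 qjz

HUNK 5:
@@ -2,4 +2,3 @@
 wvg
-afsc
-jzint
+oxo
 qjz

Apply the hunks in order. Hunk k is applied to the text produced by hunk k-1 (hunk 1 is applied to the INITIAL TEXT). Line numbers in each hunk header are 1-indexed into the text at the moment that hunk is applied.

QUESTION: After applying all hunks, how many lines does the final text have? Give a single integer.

Hunk 1: at line 2 remove [goy] add [myj,kklp,cgvn] -> 9 lines: nrp wvg myj kklp cgvn jzint qjz aqh otxs
Hunk 2: at line 1 remove [myj] add [rhg] -> 9 lines: nrp wvg rhg kklp cgvn jzint qjz aqh otxs
Hunk 3: at line 2 remove [kklp,cgvn] add [uhqc,ocyiw] -> 9 lines: nrp wvg rhg uhqc ocyiw jzint qjz aqh otxs
Hunk 4: at line 1 remove [rhg,uhqc,ocyiw] add [afsc] -> 7 lines: nrp wvg afsc jzint qjz aqh otxs
Hunk 5: at line 2 remove [afsc,jzint] add [oxo] -> 6 lines: nrp wvg oxo qjz aqh otxs
Final line count: 6

Answer: 6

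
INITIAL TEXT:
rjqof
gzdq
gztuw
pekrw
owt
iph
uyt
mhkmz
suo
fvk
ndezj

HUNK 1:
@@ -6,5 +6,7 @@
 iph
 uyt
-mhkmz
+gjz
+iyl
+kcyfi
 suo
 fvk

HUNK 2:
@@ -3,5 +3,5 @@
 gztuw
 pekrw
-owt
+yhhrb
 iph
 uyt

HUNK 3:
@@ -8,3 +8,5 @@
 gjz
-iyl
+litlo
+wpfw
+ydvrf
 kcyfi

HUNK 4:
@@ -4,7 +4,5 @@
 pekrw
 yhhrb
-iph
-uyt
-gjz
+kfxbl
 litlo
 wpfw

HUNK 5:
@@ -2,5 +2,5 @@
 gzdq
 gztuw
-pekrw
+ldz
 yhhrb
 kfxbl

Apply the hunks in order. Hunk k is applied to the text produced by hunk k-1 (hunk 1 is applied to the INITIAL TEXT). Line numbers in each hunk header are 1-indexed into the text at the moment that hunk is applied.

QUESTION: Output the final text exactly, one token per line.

Hunk 1: at line 6 remove [mhkmz] add [gjz,iyl,kcyfi] -> 13 lines: rjqof gzdq gztuw pekrw owt iph uyt gjz iyl kcyfi suo fvk ndezj
Hunk 2: at line 3 remove [owt] add [yhhrb] -> 13 lines: rjqof gzdq gztuw pekrw yhhrb iph uyt gjz iyl kcyfi suo fvk ndezj
Hunk 3: at line 8 remove [iyl] add [litlo,wpfw,ydvrf] -> 15 lines: rjqof gzdq gztuw pekrw yhhrb iph uyt gjz litlo wpfw ydvrf kcyfi suo fvk ndezj
Hunk 4: at line 4 remove [iph,uyt,gjz] add [kfxbl] -> 13 lines: rjqof gzdq gztuw pekrw yhhrb kfxbl litlo wpfw ydvrf kcyfi suo fvk ndezj
Hunk 5: at line 2 remove [pekrw] add [ldz] -> 13 lines: rjqof gzdq gztuw ldz yhhrb kfxbl litlo wpfw ydvrf kcyfi suo fvk ndezj

Answer: rjqof
gzdq
gztuw
ldz
yhhrb
kfxbl
litlo
wpfw
ydvrf
kcyfi
suo
fvk
ndezj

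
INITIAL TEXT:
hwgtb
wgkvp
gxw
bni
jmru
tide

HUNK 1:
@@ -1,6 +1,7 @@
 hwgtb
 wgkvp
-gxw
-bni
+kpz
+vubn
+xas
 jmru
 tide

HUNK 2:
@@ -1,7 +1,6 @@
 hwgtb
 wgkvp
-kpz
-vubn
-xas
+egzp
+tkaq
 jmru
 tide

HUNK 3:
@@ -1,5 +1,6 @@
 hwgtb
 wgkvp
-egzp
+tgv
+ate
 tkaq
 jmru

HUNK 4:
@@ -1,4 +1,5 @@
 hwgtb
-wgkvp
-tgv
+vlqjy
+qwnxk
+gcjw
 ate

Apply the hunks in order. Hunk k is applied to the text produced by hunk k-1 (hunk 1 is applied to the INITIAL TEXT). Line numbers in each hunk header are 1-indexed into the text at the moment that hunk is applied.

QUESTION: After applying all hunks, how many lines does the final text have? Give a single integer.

Hunk 1: at line 1 remove [gxw,bni] add [kpz,vubn,xas] -> 7 lines: hwgtb wgkvp kpz vubn xas jmru tide
Hunk 2: at line 1 remove [kpz,vubn,xas] add [egzp,tkaq] -> 6 lines: hwgtb wgkvp egzp tkaq jmru tide
Hunk 3: at line 1 remove [egzp] add [tgv,ate] -> 7 lines: hwgtb wgkvp tgv ate tkaq jmru tide
Hunk 4: at line 1 remove [wgkvp,tgv] add [vlqjy,qwnxk,gcjw] -> 8 lines: hwgtb vlqjy qwnxk gcjw ate tkaq jmru tide
Final line count: 8

Answer: 8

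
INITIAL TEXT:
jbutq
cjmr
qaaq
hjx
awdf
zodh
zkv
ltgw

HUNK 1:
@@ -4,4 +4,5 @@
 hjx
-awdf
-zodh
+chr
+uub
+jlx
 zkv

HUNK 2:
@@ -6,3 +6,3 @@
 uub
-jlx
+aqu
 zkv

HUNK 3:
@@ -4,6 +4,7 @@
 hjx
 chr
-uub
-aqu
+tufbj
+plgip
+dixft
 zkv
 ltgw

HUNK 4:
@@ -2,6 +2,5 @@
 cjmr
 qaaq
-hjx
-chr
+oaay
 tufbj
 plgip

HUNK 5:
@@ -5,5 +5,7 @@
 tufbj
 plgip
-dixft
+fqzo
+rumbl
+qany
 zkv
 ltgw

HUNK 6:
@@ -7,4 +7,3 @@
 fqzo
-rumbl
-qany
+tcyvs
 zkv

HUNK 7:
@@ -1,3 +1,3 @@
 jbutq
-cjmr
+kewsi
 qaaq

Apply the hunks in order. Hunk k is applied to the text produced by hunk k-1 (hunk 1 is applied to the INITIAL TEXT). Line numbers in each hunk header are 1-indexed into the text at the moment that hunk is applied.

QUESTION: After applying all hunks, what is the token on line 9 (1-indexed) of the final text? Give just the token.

Answer: zkv

Derivation:
Hunk 1: at line 4 remove [awdf,zodh] add [chr,uub,jlx] -> 9 lines: jbutq cjmr qaaq hjx chr uub jlx zkv ltgw
Hunk 2: at line 6 remove [jlx] add [aqu] -> 9 lines: jbutq cjmr qaaq hjx chr uub aqu zkv ltgw
Hunk 3: at line 4 remove [uub,aqu] add [tufbj,plgip,dixft] -> 10 lines: jbutq cjmr qaaq hjx chr tufbj plgip dixft zkv ltgw
Hunk 4: at line 2 remove [hjx,chr] add [oaay] -> 9 lines: jbutq cjmr qaaq oaay tufbj plgip dixft zkv ltgw
Hunk 5: at line 5 remove [dixft] add [fqzo,rumbl,qany] -> 11 lines: jbutq cjmr qaaq oaay tufbj plgip fqzo rumbl qany zkv ltgw
Hunk 6: at line 7 remove [rumbl,qany] add [tcyvs] -> 10 lines: jbutq cjmr qaaq oaay tufbj plgip fqzo tcyvs zkv ltgw
Hunk 7: at line 1 remove [cjmr] add [kewsi] -> 10 lines: jbutq kewsi qaaq oaay tufbj plgip fqzo tcyvs zkv ltgw
Final line 9: zkv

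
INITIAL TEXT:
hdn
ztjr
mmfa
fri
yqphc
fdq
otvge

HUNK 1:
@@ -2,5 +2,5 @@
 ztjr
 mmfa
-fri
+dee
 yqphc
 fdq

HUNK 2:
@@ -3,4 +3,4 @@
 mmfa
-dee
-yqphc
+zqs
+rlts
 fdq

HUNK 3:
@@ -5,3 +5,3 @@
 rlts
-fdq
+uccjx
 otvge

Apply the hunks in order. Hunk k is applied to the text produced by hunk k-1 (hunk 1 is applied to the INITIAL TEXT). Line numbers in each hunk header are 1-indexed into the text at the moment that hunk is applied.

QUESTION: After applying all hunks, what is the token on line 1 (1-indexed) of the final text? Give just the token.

Answer: hdn

Derivation:
Hunk 1: at line 2 remove [fri] add [dee] -> 7 lines: hdn ztjr mmfa dee yqphc fdq otvge
Hunk 2: at line 3 remove [dee,yqphc] add [zqs,rlts] -> 7 lines: hdn ztjr mmfa zqs rlts fdq otvge
Hunk 3: at line 5 remove [fdq] add [uccjx] -> 7 lines: hdn ztjr mmfa zqs rlts uccjx otvge
Final line 1: hdn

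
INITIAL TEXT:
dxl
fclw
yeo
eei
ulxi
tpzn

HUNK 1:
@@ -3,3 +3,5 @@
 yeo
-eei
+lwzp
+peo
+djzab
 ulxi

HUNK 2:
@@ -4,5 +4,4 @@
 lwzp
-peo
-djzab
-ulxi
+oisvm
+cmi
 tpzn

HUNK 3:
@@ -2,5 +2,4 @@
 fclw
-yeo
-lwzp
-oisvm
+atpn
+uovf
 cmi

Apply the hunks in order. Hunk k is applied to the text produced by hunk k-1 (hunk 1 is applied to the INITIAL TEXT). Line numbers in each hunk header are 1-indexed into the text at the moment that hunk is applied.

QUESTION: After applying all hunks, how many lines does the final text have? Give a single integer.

Hunk 1: at line 3 remove [eei] add [lwzp,peo,djzab] -> 8 lines: dxl fclw yeo lwzp peo djzab ulxi tpzn
Hunk 2: at line 4 remove [peo,djzab,ulxi] add [oisvm,cmi] -> 7 lines: dxl fclw yeo lwzp oisvm cmi tpzn
Hunk 3: at line 2 remove [yeo,lwzp,oisvm] add [atpn,uovf] -> 6 lines: dxl fclw atpn uovf cmi tpzn
Final line count: 6

Answer: 6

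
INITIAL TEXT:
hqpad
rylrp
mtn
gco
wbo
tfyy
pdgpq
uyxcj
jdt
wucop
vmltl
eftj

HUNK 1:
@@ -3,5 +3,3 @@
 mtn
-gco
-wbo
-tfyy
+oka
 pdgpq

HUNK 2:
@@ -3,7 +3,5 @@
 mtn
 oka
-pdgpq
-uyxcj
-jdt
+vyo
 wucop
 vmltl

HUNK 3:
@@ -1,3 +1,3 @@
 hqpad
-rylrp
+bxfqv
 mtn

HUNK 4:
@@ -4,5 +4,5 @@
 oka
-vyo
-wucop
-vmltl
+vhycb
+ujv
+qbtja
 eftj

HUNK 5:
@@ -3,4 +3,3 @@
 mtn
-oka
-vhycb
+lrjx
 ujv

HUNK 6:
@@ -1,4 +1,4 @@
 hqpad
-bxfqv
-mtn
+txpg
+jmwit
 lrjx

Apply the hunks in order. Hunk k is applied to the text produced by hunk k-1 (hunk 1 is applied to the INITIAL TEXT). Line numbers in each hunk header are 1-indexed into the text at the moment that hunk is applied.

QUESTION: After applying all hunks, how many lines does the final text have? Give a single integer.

Hunk 1: at line 3 remove [gco,wbo,tfyy] add [oka] -> 10 lines: hqpad rylrp mtn oka pdgpq uyxcj jdt wucop vmltl eftj
Hunk 2: at line 3 remove [pdgpq,uyxcj,jdt] add [vyo] -> 8 lines: hqpad rylrp mtn oka vyo wucop vmltl eftj
Hunk 3: at line 1 remove [rylrp] add [bxfqv] -> 8 lines: hqpad bxfqv mtn oka vyo wucop vmltl eftj
Hunk 4: at line 4 remove [vyo,wucop,vmltl] add [vhycb,ujv,qbtja] -> 8 lines: hqpad bxfqv mtn oka vhycb ujv qbtja eftj
Hunk 5: at line 3 remove [oka,vhycb] add [lrjx] -> 7 lines: hqpad bxfqv mtn lrjx ujv qbtja eftj
Hunk 6: at line 1 remove [bxfqv,mtn] add [txpg,jmwit] -> 7 lines: hqpad txpg jmwit lrjx ujv qbtja eftj
Final line count: 7

Answer: 7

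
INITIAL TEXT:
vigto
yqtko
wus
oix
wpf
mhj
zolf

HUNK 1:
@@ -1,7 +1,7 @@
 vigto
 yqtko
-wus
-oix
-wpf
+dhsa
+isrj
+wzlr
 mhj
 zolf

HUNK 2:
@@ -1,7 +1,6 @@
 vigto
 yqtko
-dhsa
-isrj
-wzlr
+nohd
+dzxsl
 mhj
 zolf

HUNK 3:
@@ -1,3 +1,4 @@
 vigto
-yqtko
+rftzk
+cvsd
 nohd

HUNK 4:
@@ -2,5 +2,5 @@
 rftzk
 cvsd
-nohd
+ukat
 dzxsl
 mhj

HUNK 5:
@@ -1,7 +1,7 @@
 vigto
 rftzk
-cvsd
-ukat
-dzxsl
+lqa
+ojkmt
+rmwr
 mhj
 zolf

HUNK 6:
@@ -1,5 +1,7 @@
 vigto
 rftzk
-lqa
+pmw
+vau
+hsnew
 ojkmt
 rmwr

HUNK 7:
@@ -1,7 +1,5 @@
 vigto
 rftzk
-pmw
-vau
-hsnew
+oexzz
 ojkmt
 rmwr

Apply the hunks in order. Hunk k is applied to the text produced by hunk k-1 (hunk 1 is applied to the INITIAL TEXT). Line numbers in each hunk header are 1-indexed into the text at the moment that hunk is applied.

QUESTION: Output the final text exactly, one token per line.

Hunk 1: at line 1 remove [wus,oix,wpf] add [dhsa,isrj,wzlr] -> 7 lines: vigto yqtko dhsa isrj wzlr mhj zolf
Hunk 2: at line 1 remove [dhsa,isrj,wzlr] add [nohd,dzxsl] -> 6 lines: vigto yqtko nohd dzxsl mhj zolf
Hunk 3: at line 1 remove [yqtko] add [rftzk,cvsd] -> 7 lines: vigto rftzk cvsd nohd dzxsl mhj zolf
Hunk 4: at line 2 remove [nohd] add [ukat] -> 7 lines: vigto rftzk cvsd ukat dzxsl mhj zolf
Hunk 5: at line 1 remove [cvsd,ukat,dzxsl] add [lqa,ojkmt,rmwr] -> 7 lines: vigto rftzk lqa ojkmt rmwr mhj zolf
Hunk 6: at line 1 remove [lqa] add [pmw,vau,hsnew] -> 9 lines: vigto rftzk pmw vau hsnew ojkmt rmwr mhj zolf
Hunk 7: at line 1 remove [pmw,vau,hsnew] add [oexzz] -> 7 lines: vigto rftzk oexzz ojkmt rmwr mhj zolf

Answer: vigto
rftzk
oexzz
ojkmt
rmwr
mhj
zolf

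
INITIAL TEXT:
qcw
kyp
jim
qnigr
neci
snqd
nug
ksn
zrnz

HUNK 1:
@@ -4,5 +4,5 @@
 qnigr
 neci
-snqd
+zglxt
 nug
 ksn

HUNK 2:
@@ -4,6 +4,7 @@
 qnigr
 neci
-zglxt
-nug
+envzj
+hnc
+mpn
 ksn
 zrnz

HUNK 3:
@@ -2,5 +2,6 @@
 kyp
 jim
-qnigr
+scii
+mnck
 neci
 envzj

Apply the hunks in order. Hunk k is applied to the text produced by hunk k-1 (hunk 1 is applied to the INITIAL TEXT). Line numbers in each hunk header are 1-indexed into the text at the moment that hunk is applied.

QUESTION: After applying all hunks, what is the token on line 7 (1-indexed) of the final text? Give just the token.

Answer: envzj

Derivation:
Hunk 1: at line 4 remove [snqd] add [zglxt] -> 9 lines: qcw kyp jim qnigr neci zglxt nug ksn zrnz
Hunk 2: at line 4 remove [zglxt,nug] add [envzj,hnc,mpn] -> 10 lines: qcw kyp jim qnigr neci envzj hnc mpn ksn zrnz
Hunk 3: at line 2 remove [qnigr] add [scii,mnck] -> 11 lines: qcw kyp jim scii mnck neci envzj hnc mpn ksn zrnz
Final line 7: envzj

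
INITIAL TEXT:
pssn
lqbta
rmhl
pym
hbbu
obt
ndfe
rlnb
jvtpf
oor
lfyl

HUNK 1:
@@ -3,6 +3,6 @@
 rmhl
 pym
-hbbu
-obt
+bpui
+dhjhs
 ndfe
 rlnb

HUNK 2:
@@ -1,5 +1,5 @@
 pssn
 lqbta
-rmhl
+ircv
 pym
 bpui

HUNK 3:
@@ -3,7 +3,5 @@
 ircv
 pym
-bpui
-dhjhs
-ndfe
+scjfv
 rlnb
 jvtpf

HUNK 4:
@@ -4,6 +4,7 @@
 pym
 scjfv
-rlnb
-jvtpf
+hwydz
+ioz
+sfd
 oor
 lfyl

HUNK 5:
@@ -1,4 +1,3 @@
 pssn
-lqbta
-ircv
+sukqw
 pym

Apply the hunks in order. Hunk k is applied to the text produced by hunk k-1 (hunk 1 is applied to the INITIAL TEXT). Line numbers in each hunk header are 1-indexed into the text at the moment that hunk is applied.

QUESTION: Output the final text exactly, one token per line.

Answer: pssn
sukqw
pym
scjfv
hwydz
ioz
sfd
oor
lfyl

Derivation:
Hunk 1: at line 3 remove [hbbu,obt] add [bpui,dhjhs] -> 11 lines: pssn lqbta rmhl pym bpui dhjhs ndfe rlnb jvtpf oor lfyl
Hunk 2: at line 1 remove [rmhl] add [ircv] -> 11 lines: pssn lqbta ircv pym bpui dhjhs ndfe rlnb jvtpf oor lfyl
Hunk 3: at line 3 remove [bpui,dhjhs,ndfe] add [scjfv] -> 9 lines: pssn lqbta ircv pym scjfv rlnb jvtpf oor lfyl
Hunk 4: at line 4 remove [rlnb,jvtpf] add [hwydz,ioz,sfd] -> 10 lines: pssn lqbta ircv pym scjfv hwydz ioz sfd oor lfyl
Hunk 5: at line 1 remove [lqbta,ircv] add [sukqw] -> 9 lines: pssn sukqw pym scjfv hwydz ioz sfd oor lfyl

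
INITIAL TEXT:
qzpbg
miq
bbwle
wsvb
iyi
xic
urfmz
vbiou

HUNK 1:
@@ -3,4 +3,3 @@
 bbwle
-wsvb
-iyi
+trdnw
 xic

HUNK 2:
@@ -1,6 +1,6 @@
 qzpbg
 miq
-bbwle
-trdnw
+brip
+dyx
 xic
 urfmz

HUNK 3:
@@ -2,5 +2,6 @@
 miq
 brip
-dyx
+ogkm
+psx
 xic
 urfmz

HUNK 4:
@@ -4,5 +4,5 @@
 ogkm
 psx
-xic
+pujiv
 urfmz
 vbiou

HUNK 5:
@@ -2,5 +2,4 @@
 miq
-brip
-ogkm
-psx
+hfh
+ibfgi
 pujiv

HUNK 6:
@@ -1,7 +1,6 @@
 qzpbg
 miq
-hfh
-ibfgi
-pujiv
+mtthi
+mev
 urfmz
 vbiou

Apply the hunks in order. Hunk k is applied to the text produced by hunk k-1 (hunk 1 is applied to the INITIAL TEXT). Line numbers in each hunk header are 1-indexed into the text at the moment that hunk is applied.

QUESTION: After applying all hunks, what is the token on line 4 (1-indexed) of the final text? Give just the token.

Answer: mev

Derivation:
Hunk 1: at line 3 remove [wsvb,iyi] add [trdnw] -> 7 lines: qzpbg miq bbwle trdnw xic urfmz vbiou
Hunk 2: at line 1 remove [bbwle,trdnw] add [brip,dyx] -> 7 lines: qzpbg miq brip dyx xic urfmz vbiou
Hunk 3: at line 2 remove [dyx] add [ogkm,psx] -> 8 lines: qzpbg miq brip ogkm psx xic urfmz vbiou
Hunk 4: at line 4 remove [xic] add [pujiv] -> 8 lines: qzpbg miq brip ogkm psx pujiv urfmz vbiou
Hunk 5: at line 2 remove [brip,ogkm,psx] add [hfh,ibfgi] -> 7 lines: qzpbg miq hfh ibfgi pujiv urfmz vbiou
Hunk 6: at line 1 remove [hfh,ibfgi,pujiv] add [mtthi,mev] -> 6 lines: qzpbg miq mtthi mev urfmz vbiou
Final line 4: mev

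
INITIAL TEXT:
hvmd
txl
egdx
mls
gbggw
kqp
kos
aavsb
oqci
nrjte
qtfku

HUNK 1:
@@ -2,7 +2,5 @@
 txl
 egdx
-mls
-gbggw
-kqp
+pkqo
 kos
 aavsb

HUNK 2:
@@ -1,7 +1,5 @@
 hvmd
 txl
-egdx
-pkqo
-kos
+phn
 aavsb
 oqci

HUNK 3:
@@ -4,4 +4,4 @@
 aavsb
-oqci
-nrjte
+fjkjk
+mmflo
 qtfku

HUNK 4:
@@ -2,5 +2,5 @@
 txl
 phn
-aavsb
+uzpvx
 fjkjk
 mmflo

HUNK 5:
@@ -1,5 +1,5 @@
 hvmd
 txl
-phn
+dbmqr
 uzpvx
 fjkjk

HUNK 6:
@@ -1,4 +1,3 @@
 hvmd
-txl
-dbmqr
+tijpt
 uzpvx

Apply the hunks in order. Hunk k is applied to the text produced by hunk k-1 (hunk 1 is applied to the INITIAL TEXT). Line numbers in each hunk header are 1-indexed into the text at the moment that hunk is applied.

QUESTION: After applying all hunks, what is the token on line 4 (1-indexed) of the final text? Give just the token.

Hunk 1: at line 2 remove [mls,gbggw,kqp] add [pkqo] -> 9 lines: hvmd txl egdx pkqo kos aavsb oqci nrjte qtfku
Hunk 2: at line 1 remove [egdx,pkqo,kos] add [phn] -> 7 lines: hvmd txl phn aavsb oqci nrjte qtfku
Hunk 3: at line 4 remove [oqci,nrjte] add [fjkjk,mmflo] -> 7 lines: hvmd txl phn aavsb fjkjk mmflo qtfku
Hunk 4: at line 2 remove [aavsb] add [uzpvx] -> 7 lines: hvmd txl phn uzpvx fjkjk mmflo qtfku
Hunk 5: at line 1 remove [phn] add [dbmqr] -> 7 lines: hvmd txl dbmqr uzpvx fjkjk mmflo qtfku
Hunk 6: at line 1 remove [txl,dbmqr] add [tijpt] -> 6 lines: hvmd tijpt uzpvx fjkjk mmflo qtfku
Final line 4: fjkjk

Answer: fjkjk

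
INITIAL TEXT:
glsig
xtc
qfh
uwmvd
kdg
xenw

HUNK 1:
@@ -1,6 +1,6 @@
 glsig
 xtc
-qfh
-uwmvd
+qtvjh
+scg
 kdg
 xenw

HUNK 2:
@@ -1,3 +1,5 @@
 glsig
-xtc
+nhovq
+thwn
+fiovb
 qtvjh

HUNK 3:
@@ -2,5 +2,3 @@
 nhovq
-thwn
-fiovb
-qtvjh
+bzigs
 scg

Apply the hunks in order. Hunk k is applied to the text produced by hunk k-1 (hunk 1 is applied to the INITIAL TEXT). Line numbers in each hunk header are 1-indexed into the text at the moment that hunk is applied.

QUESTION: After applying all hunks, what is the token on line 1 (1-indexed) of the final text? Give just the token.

Hunk 1: at line 1 remove [qfh,uwmvd] add [qtvjh,scg] -> 6 lines: glsig xtc qtvjh scg kdg xenw
Hunk 2: at line 1 remove [xtc] add [nhovq,thwn,fiovb] -> 8 lines: glsig nhovq thwn fiovb qtvjh scg kdg xenw
Hunk 3: at line 2 remove [thwn,fiovb,qtvjh] add [bzigs] -> 6 lines: glsig nhovq bzigs scg kdg xenw
Final line 1: glsig

Answer: glsig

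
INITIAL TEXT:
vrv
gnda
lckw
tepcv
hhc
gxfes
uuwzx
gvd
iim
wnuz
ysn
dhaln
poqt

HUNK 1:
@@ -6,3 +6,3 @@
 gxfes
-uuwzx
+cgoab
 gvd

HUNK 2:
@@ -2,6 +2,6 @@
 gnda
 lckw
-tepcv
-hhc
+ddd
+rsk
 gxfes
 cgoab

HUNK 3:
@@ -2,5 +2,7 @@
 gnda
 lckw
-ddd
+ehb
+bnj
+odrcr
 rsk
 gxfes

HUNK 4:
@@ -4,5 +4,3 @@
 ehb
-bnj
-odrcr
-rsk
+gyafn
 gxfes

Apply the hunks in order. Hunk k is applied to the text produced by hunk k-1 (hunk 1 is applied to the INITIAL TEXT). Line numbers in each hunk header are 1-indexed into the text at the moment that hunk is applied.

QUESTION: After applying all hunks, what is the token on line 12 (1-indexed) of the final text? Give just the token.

Hunk 1: at line 6 remove [uuwzx] add [cgoab] -> 13 lines: vrv gnda lckw tepcv hhc gxfes cgoab gvd iim wnuz ysn dhaln poqt
Hunk 2: at line 2 remove [tepcv,hhc] add [ddd,rsk] -> 13 lines: vrv gnda lckw ddd rsk gxfes cgoab gvd iim wnuz ysn dhaln poqt
Hunk 3: at line 2 remove [ddd] add [ehb,bnj,odrcr] -> 15 lines: vrv gnda lckw ehb bnj odrcr rsk gxfes cgoab gvd iim wnuz ysn dhaln poqt
Hunk 4: at line 4 remove [bnj,odrcr,rsk] add [gyafn] -> 13 lines: vrv gnda lckw ehb gyafn gxfes cgoab gvd iim wnuz ysn dhaln poqt
Final line 12: dhaln

Answer: dhaln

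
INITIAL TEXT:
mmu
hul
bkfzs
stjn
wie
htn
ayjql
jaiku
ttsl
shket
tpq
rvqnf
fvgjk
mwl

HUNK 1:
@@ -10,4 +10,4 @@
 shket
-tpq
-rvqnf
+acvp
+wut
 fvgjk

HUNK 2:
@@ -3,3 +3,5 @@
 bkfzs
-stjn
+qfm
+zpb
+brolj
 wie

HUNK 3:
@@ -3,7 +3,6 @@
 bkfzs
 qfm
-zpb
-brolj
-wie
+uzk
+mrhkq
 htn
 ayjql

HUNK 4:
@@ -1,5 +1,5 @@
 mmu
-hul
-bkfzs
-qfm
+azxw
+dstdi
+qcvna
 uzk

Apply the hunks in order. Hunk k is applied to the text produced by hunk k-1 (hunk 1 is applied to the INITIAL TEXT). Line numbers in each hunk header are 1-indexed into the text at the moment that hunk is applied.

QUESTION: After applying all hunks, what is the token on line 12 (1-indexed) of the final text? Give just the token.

Answer: acvp

Derivation:
Hunk 1: at line 10 remove [tpq,rvqnf] add [acvp,wut] -> 14 lines: mmu hul bkfzs stjn wie htn ayjql jaiku ttsl shket acvp wut fvgjk mwl
Hunk 2: at line 3 remove [stjn] add [qfm,zpb,brolj] -> 16 lines: mmu hul bkfzs qfm zpb brolj wie htn ayjql jaiku ttsl shket acvp wut fvgjk mwl
Hunk 3: at line 3 remove [zpb,brolj,wie] add [uzk,mrhkq] -> 15 lines: mmu hul bkfzs qfm uzk mrhkq htn ayjql jaiku ttsl shket acvp wut fvgjk mwl
Hunk 4: at line 1 remove [hul,bkfzs,qfm] add [azxw,dstdi,qcvna] -> 15 lines: mmu azxw dstdi qcvna uzk mrhkq htn ayjql jaiku ttsl shket acvp wut fvgjk mwl
Final line 12: acvp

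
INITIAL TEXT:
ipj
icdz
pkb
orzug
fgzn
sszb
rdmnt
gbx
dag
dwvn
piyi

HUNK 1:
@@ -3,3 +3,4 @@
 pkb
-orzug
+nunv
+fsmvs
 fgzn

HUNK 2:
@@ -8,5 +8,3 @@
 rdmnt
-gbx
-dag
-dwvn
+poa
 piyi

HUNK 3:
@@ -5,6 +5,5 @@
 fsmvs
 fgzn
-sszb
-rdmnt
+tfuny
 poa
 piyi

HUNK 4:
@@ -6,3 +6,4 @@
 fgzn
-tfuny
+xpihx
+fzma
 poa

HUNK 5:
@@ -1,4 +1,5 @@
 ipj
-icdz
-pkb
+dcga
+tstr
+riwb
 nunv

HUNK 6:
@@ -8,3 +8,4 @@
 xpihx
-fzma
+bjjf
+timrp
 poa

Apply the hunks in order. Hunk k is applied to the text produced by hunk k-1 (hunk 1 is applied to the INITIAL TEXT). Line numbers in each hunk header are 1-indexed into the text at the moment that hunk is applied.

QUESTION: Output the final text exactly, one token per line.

Answer: ipj
dcga
tstr
riwb
nunv
fsmvs
fgzn
xpihx
bjjf
timrp
poa
piyi

Derivation:
Hunk 1: at line 3 remove [orzug] add [nunv,fsmvs] -> 12 lines: ipj icdz pkb nunv fsmvs fgzn sszb rdmnt gbx dag dwvn piyi
Hunk 2: at line 8 remove [gbx,dag,dwvn] add [poa] -> 10 lines: ipj icdz pkb nunv fsmvs fgzn sszb rdmnt poa piyi
Hunk 3: at line 5 remove [sszb,rdmnt] add [tfuny] -> 9 lines: ipj icdz pkb nunv fsmvs fgzn tfuny poa piyi
Hunk 4: at line 6 remove [tfuny] add [xpihx,fzma] -> 10 lines: ipj icdz pkb nunv fsmvs fgzn xpihx fzma poa piyi
Hunk 5: at line 1 remove [icdz,pkb] add [dcga,tstr,riwb] -> 11 lines: ipj dcga tstr riwb nunv fsmvs fgzn xpihx fzma poa piyi
Hunk 6: at line 8 remove [fzma] add [bjjf,timrp] -> 12 lines: ipj dcga tstr riwb nunv fsmvs fgzn xpihx bjjf timrp poa piyi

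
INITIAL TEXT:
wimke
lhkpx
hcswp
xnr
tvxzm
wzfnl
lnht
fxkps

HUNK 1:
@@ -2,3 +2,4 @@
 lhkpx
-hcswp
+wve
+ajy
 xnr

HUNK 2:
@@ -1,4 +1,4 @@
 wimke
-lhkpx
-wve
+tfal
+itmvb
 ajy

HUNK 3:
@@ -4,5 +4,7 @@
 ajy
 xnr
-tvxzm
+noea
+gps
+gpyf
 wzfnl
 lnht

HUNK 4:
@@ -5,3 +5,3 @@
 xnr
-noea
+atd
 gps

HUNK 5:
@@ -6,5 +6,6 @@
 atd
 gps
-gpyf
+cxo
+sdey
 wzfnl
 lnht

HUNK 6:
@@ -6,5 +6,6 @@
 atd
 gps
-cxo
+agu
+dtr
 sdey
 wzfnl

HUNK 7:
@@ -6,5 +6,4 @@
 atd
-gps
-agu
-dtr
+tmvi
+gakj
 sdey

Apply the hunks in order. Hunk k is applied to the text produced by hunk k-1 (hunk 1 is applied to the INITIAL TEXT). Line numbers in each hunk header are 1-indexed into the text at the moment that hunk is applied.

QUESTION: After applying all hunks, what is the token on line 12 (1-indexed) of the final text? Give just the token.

Hunk 1: at line 2 remove [hcswp] add [wve,ajy] -> 9 lines: wimke lhkpx wve ajy xnr tvxzm wzfnl lnht fxkps
Hunk 2: at line 1 remove [lhkpx,wve] add [tfal,itmvb] -> 9 lines: wimke tfal itmvb ajy xnr tvxzm wzfnl lnht fxkps
Hunk 3: at line 4 remove [tvxzm] add [noea,gps,gpyf] -> 11 lines: wimke tfal itmvb ajy xnr noea gps gpyf wzfnl lnht fxkps
Hunk 4: at line 5 remove [noea] add [atd] -> 11 lines: wimke tfal itmvb ajy xnr atd gps gpyf wzfnl lnht fxkps
Hunk 5: at line 6 remove [gpyf] add [cxo,sdey] -> 12 lines: wimke tfal itmvb ajy xnr atd gps cxo sdey wzfnl lnht fxkps
Hunk 6: at line 6 remove [cxo] add [agu,dtr] -> 13 lines: wimke tfal itmvb ajy xnr atd gps agu dtr sdey wzfnl lnht fxkps
Hunk 7: at line 6 remove [gps,agu,dtr] add [tmvi,gakj] -> 12 lines: wimke tfal itmvb ajy xnr atd tmvi gakj sdey wzfnl lnht fxkps
Final line 12: fxkps

Answer: fxkps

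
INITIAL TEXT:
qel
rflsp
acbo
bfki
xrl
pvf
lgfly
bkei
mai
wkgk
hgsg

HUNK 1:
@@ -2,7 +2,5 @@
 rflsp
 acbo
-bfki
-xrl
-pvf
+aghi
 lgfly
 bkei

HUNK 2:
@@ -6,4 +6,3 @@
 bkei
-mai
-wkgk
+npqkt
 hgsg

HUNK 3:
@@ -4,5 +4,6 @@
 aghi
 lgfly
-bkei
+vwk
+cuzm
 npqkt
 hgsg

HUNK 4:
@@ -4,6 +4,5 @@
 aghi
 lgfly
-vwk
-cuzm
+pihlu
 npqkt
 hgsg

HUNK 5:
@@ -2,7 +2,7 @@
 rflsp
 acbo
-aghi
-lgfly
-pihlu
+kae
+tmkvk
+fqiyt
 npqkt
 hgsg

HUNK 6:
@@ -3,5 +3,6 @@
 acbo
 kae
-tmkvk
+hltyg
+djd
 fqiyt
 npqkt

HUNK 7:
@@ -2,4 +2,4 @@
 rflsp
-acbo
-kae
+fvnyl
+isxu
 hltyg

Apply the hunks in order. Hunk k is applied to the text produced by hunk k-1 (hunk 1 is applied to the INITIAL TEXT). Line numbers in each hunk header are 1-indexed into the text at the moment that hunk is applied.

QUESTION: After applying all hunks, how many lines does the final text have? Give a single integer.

Answer: 9

Derivation:
Hunk 1: at line 2 remove [bfki,xrl,pvf] add [aghi] -> 9 lines: qel rflsp acbo aghi lgfly bkei mai wkgk hgsg
Hunk 2: at line 6 remove [mai,wkgk] add [npqkt] -> 8 lines: qel rflsp acbo aghi lgfly bkei npqkt hgsg
Hunk 3: at line 4 remove [bkei] add [vwk,cuzm] -> 9 lines: qel rflsp acbo aghi lgfly vwk cuzm npqkt hgsg
Hunk 4: at line 4 remove [vwk,cuzm] add [pihlu] -> 8 lines: qel rflsp acbo aghi lgfly pihlu npqkt hgsg
Hunk 5: at line 2 remove [aghi,lgfly,pihlu] add [kae,tmkvk,fqiyt] -> 8 lines: qel rflsp acbo kae tmkvk fqiyt npqkt hgsg
Hunk 6: at line 3 remove [tmkvk] add [hltyg,djd] -> 9 lines: qel rflsp acbo kae hltyg djd fqiyt npqkt hgsg
Hunk 7: at line 2 remove [acbo,kae] add [fvnyl,isxu] -> 9 lines: qel rflsp fvnyl isxu hltyg djd fqiyt npqkt hgsg
Final line count: 9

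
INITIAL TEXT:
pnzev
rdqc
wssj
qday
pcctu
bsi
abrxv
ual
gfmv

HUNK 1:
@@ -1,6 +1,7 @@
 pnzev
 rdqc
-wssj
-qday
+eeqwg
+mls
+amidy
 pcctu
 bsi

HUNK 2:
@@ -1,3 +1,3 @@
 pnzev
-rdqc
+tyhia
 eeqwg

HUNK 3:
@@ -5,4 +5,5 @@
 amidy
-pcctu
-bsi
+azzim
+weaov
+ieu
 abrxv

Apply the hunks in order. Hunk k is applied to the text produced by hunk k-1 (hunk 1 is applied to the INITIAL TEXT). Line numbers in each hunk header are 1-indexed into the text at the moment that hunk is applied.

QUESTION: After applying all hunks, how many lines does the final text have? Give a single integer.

Hunk 1: at line 1 remove [wssj,qday] add [eeqwg,mls,amidy] -> 10 lines: pnzev rdqc eeqwg mls amidy pcctu bsi abrxv ual gfmv
Hunk 2: at line 1 remove [rdqc] add [tyhia] -> 10 lines: pnzev tyhia eeqwg mls amidy pcctu bsi abrxv ual gfmv
Hunk 3: at line 5 remove [pcctu,bsi] add [azzim,weaov,ieu] -> 11 lines: pnzev tyhia eeqwg mls amidy azzim weaov ieu abrxv ual gfmv
Final line count: 11

Answer: 11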